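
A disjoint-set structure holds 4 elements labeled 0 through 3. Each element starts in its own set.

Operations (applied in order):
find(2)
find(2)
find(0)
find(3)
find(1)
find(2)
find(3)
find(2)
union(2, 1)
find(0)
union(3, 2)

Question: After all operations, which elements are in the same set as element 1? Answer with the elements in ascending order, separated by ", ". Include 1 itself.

Answer: 1, 2, 3

Derivation:
Step 1: find(2) -> no change; set of 2 is {2}
Step 2: find(2) -> no change; set of 2 is {2}
Step 3: find(0) -> no change; set of 0 is {0}
Step 4: find(3) -> no change; set of 3 is {3}
Step 5: find(1) -> no change; set of 1 is {1}
Step 6: find(2) -> no change; set of 2 is {2}
Step 7: find(3) -> no change; set of 3 is {3}
Step 8: find(2) -> no change; set of 2 is {2}
Step 9: union(2, 1) -> merged; set of 2 now {1, 2}
Step 10: find(0) -> no change; set of 0 is {0}
Step 11: union(3, 2) -> merged; set of 3 now {1, 2, 3}
Component of 1: {1, 2, 3}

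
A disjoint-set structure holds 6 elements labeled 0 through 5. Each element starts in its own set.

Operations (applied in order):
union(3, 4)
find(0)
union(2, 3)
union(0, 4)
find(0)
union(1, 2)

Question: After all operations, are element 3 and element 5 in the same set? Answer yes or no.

Step 1: union(3, 4) -> merged; set of 3 now {3, 4}
Step 2: find(0) -> no change; set of 0 is {0}
Step 3: union(2, 3) -> merged; set of 2 now {2, 3, 4}
Step 4: union(0, 4) -> merged; set of 0 now {0, 2, 3, 4}
Step 5: find(0) -> no change; set of 0 is {0, 2, 3, 4}
Step 6: union(1, 2) -> merged; set of 1 now {0, 1, 2, 3, 4}
Set of 3: {0, 1, 2, 3, 4}; 5 is not a member.

Answer: no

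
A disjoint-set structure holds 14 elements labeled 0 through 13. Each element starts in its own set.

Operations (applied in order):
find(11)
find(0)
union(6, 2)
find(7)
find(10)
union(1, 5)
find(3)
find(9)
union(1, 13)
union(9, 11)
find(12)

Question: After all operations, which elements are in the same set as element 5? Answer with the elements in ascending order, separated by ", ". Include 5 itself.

Step 1: find(11) -> no change; set of 11 is {11}
Step 2: find(0) -> no change; set of 0 is {0}
Step 3: union(6, 2) -> merged; set of 6 now {2, 6}
Step 4: find(7) -> no change; set of 7 is {7}
Step 5: find(10) -> no change; set of 10 is {10}
Step 6: union(1, 5) -> merged; set of 1 now {1, 5}
Step 7: find(3) -> no change; set of 3 is {3}
Step 8: find(9) -> no change; set of 9 is {9}
Step 9: union(1, 13) -> merged; set of 1 now {1, 5, 13}
Step 10: union(9, 11) -> merged; set of 9 now {9, 11}
Step 11: find(12) -> no change; set of 12 is {12}
Component of 5: {1, 5, 13}

Answer: 1, 5, 13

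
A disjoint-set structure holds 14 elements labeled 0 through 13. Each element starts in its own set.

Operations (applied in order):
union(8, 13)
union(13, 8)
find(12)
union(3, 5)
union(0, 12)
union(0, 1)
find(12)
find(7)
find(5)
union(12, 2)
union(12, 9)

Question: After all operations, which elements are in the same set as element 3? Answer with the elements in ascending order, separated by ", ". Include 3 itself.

Answer: 3, 5

Derivation:
Step 1: union(8, 13) -> merged; set of 8 now {8, 13}
Step 2: union(13, 8) -> already same set; set of 13 now {8, 13}
Step 3: find(12) -> no change; set of 12 is {12}
Step 4: union(3, 5) -> merged; set of 3 now {3, 5}
Step 5: union(0, 12) -> merged; set of 0 now {0, 12}
Step 6: union(0, 1) -> merged; set of 0 now {0, 1, 12}
Step 7: find(12) -> no change; set of 12 is {0, 1, 12}
Step 8: find(7) -> no change; set of 7 is {7}
Step 9: find(5) -> no change; set of 5 is {3, 5}
Step 10: union(12, 2) -> merged; set of 12 now {0, 1, 2, 12}
Step 11: union(12, 9) -> merged; set of 12 now {0, 1, 2, 9, 12}
Component of 3: {3, 5}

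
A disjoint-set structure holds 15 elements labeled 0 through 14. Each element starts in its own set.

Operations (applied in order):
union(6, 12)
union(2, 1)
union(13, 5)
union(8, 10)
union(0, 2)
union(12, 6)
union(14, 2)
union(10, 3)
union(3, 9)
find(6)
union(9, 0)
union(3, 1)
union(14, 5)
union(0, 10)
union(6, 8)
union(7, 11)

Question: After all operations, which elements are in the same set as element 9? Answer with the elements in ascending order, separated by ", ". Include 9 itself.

Step 1: union(6, 12) -> merged; set of 6 now {6, 12}
Step 2: union(2, 1) -> merged; set of 2 now {1, 2}
Step 3: union(13, 5) -> merged; set of 13 now {5, 13}
Step 4: union(8, 10) -> merged; set of 8 now {8, 10}
Step 5: union(0, 2) -> merged; set of 0 now {0, 1, 2}
Step 6: union(12, 6) -> already same set; set of 12 now {6, 12}
Step 7: union(14, 2) -> merged; set of 14 now {0, 1, 2, 14}
Step 8: union(10, 3) -> merged; set of 10 now {3, 8, 10}
Step 9: union(3, 9) -> merged; set of 3 now {3, 8, 9, 10}
Step 10: find(6) -> no change; set of 6 is {6, 12}
Step 11: union(9, 0) -> merged; set of 9 now {0, 1, 2, 3, 8, 9, 10, 14}
Step 12: union(3, 1) -> already same set; set of 3 now {0, 1, 2, 3, 8, 9, 10, 14}
Step 13: union(14, 5) -> merged; set of 14 now {0, 1, 2, 3, 5, 8, 9, 10, 13, 14}
Step 14: union(0, 10) -> already same set; set of 0 now {0, 1, 2, 3, 5, 8, 9, 10, 13, 14}
Step 15: union(6, 8) -> merged; set of 6 now {0, 1, 2, 3, 5, 6, 8, 9, 10, 12, 13, 14}
Step 16: union(7, 11) -> merged; set of 7 now {7, 11}
Component of 9: {0, 1, 2, 3, 5, 6, 8, 9, 10, 12, 13, 14}

Answer: 0, 1, 2, 3, 5, 6, 8, 9, 10, 12, 13, 14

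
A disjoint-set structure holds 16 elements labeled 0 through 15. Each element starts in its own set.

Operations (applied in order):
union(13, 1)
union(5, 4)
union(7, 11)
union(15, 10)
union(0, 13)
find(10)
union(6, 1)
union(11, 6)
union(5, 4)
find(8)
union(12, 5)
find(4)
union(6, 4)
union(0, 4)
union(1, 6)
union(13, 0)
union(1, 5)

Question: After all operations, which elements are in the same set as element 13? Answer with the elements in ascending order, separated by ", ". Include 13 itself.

Answer: 0, 1, 4, 5, 6, 7, 11, 12, 13

Derivation:
Step 1: union(13, 1) -> merged; set of 13 now {1, 13}
Step 2: union(5, 4) -> merged; set of 5 now {4, 5}
Step 3: union(7, 11) -> merged; set of 7 now {7, 11}
Step 4: union(15, 10) -> merged; set of 15 now {10, 15}
Step 5: union(0, 13) -> merged; set of 0 now {0, 1, 13}
Step 6: find(10) -> no change; set of 10 is {10, 15}
Step 7: union(6, 1) -> merged; set of 6 now {0, 1, 6, 13}
Step 8: union(11, 6) -> merged; set of 11 now {0, 1, 6, 7, 11, 13}
Step 9: union(5, 4) -> already same set; set of 5 now {4, 5}
Step 10: find(8) -> no change; set of 8 is {8}
Step 11: union(12, 5) -> merged; set of 12 now {4, 5, 12}
Step 12: find(4) -> no change; set of 4 is {4, 5, 12}
Step 13: union(6, 4) -> merged; set of 6 now {0, 1, 4, 5, 6, 7, 11, 12, 13}
Step 14: union(0, 4) -> already same set; set of 0 now {0, 1, 4, 5, 6, 7, 11, 12, 13}
Step 15: union(1, 6) -> already same set; set of 1 now {0, 1, 4, 5, 6, 7, 11, 12, 13}
Step 16: union(13, 0) -> already same set; set of 13 now {0, 1, 4, 5, 6, 7, 11, 12, 13}
Step 17: union(1, 5) -> already same set; set of 1 now {0, 1, 4, 5, 6, 7, 11, 12, 13}
Component of 13: {0, 1, 4, 5, 6, 7, 11, 12, 13}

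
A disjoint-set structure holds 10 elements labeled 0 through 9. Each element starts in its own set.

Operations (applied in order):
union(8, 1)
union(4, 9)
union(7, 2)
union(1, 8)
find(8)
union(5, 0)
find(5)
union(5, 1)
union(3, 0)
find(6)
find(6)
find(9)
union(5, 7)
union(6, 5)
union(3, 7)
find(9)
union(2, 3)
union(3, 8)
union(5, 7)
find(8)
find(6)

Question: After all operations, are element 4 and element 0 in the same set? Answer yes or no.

Step 1: union(8, 1) -> merged; set of 8 now {1, 8}
Step 2: union(4, 9) -> merged; set of 4 now {4, 9}
Step 3: union(7, 2) -> merged; set of 7 now {2, 7}
Step 4: union(1, 8) -> already same set; set of 1 now {1, 8}
Step 5: find(8) -> no change; set of 8 is {1, 8}
Step 6: union(5, 0) -> merged; set of 5 now {0, 5}
Step 7: find(5) -> no change; set of 5 is {0, 5}
Step 8: union(5, 1) -> merged; set of 5 now {0, 1, 5, 8}
Step 9: union(3, 0) -> merged; set of 3 now {0, 1, 3, 5, 8}
Step 10: find(6) -> no change; set of 6 is {6}
Step 11: find(6) -> no change; set of 6 is {6}
Step 12: find(9) -> no change; set of 9 is {4, 9}
Step 13: union(5, 7) -> merged; set of 5 now {0, 1, 2, 3, 5, 7, 8}
Step 14: union(6, 5) -> merged; set of 6 now {0, 1, 2, 3, 5, 6, 7, 8}
Step 15: union(3, 7) -> already same set; set of 3 now {0, 1, 2, 3, 5, 6, 7, 8}
Step 16: find(9) -> no change; set of 9 is {4, 9}
Step 17: union(2, 3) -> already same set; set of 2 now {0, 1, 2, 3, 5, 6, 7, 8}
Step 18: union(3, 8) -> already same set; set of 3 now {0, 1, 2, 3, 5, 6, 7, 8}
Step 19: union(5, 7) -> already same set; set of 5 now {0, 1, 2, 3, 5, 6, 7, 8}
Step 20: find(8) -> no change; set of 8 is {0, 1, 2, 3, 5, 6, 7, 8}
Step 21: find(6) -> no change; set of 6 is {0, 1, 2, 3, 5, 6, 7, 8}
Set of 4: {4, 9}; 0 is not a member.

Answer: no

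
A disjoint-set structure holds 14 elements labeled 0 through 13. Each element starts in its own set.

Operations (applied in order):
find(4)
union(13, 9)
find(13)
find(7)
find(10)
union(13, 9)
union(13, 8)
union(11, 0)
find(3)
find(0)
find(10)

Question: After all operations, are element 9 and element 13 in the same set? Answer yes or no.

Answer: yes

Derivation:
Step 1: find(4) -> no change; set of 4 is {4}
Step 2: union(13, 9) -> merged; set of 13 now {9, 13}
Step 3: find(13) -> no change; set of 13 is {9, 13}
Step 4: find(7) -> no change; set of 7 is {7}
Step 5: find(10) -> no change; set of 10 is {10}
Step 6: union(13, 9) -> already same set; set of 13 now {9, 13}
Step 7: union(13, 8) -> merged; set of 13 now {8, 9, 13}
Step 8: union(11, 0) -> merged; set of 11 now {0, 11}
Step 9: find(3) -> no change; set of 3 is {3}
Step 10: find(0) -> no change; set of 0 is {0, 11}
Step 11: find(10) -> no change; set of 10 is {10}
Set of 9: {8, 9, 13}; 13 is a member.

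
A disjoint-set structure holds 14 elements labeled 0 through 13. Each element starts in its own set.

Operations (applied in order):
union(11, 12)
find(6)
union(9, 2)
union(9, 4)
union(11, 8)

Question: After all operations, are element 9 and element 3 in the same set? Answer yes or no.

Step 1: union(11, 12) -> merged; set of 11 now {11, 12}
Step 2: find(6) -> no change; set of 6 is {6}
Step 3: union(9, 2) -> merged; set of 9 now {2, 9}
Step 4: union(9, 4) -> merged; set of 9 now {2, 4, 9}
Step 5: union(11, 8) -> merged; set of 11 now {8, 11, 12}
Set of 9: {2, 4, 9}; 3 is not a member.

Answer: no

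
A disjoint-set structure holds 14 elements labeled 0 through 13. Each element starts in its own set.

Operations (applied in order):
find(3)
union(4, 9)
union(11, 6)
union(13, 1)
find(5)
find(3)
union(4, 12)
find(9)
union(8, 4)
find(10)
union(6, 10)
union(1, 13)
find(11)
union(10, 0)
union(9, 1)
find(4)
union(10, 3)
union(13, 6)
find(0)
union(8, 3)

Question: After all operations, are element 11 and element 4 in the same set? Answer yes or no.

Step 1: find(3) -> no change; set of 3 is {3}
Step 2: union(4, 9) -> merged; set of 4 now {4, 9}
Step 3: union(11, 6) -> merged; set of 11 now {6, 11}
Step 4: union(13, 1) -> merged; set of 13 now {1, 13}
Step 5: find(5) -> no change; set of 5 is {5}
Step 6: find(3) -> no change; set of 3 is {3}
Step 7: union(4, 12) -> merged; set of 4 now {4, 9, 12}
Step 8: find(9) -> no change; set of 9 is {4, 9, 12}
Step 9: union(8, 4) -> merged; set of 8 now {4, 8, 9, 12}
Step 10: find(10) -> no change; set of 10 is {10}
Step 11: union(6, 10) -> merged; set of 6 now {6, 10, 11}
Step 12: union(1, 13) -> already same set; set of 1 now {1, 13}
Step 13: find(11) -> no change; set of 11 is {6, 10, 11}
Step 14: union(10, 0) -> merged; set of 10 now {0, 6, 10, 11}
Step 15: union(9, 1) -> merged; set of 9 now {1, 4, 8, 9, 12, 13}
Step 16: find(4) -> no change; set of 4 is {1, 4, 8, 9, 12, 13}
Step 17: union(10, 3) -> merged; set of 10 now {0, 3, 6, 10, 11}
Step 18: union(13, 6) -> merged; set of 13 now {0, 1, 3, 4, 6, 8, 9, 10, 11, 12, 13}
Step 19: find(0) -> no change; set of 0 is {0, 1, 3, 4, 6, 8, 9, 10, 11, 12, 13}
Step 20: union(8, 3) -> already same set; set of 8 now {0, 1, 3, 4, 6, 8, 9, 10, 11, 12, 13}
Set of 11: {0, 1, 3, 4, 6, 8, 9, 10, 11, 12, 13}; 4 is a member.

Answer: yes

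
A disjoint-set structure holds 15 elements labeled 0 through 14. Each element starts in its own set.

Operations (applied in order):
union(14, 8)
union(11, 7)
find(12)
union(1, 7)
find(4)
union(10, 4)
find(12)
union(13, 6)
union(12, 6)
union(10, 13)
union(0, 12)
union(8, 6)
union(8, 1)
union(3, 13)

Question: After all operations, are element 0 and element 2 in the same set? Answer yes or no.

Step 1: union(14, 8) -> merged; set of 14 now {8, 14}
Step 2: union(11, 7) -> merged; set of 11 now {7, 11}
Step 3: find(12) -> no change; set of 12 is {12}
Step 4: union(1, 7) -> merged; set of 1 now {1, 7, 11}
Step 5: find(4) -> no change; set of 4 is {4}
Step 6: union(10, 4) -> merged; set of 10 now {4, 10}
Step 7: find(12) -> no change; set of 12 is {12}
Step 8: union(13, 6) -> merged; set of 13 now {6, 13}
Step 9: union(12, 6) -> merged; set of 12 now {6, 12, 13}
Step 10: union(10, 13) -> merged; set of 10 now {4, 6, 10, 12, 13}
Step 11: union(0, 12) -> merged; set of 0 now {0, 4, 6, 10, 12, 13}
Step 12: union(8, 6) -> merged; set of 8 now {0, 4, 6, 8, 10, 12, 13, 14}
Step 13: union(8, 1) -> merged; set of 8 now {0, 1, 4, 6, 7, 8, 10, 11, 12, 13, 14}
Step 14: union(3, 13) -> merged; set of 3 now {0, 1, 3, 4, 6, 7, 8, 10, 11, 12, 13, 14}
Set of 0: {0, 1, 3, 4, 6, 7, 8, 10, 11, 12, 13, 14}; 2 is not a member.

Answer: no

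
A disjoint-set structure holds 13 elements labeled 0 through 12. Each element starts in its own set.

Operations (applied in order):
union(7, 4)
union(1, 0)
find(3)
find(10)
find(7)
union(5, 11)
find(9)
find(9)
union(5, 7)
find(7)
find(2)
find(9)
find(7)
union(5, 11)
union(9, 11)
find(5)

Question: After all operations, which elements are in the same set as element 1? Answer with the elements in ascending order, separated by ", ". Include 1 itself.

Answer: 0, 1

Derivation:
Step 1: union(7, 4) -> merged; set of 7 now {4, 7}
Step 2: union(1, 0) -> merged; set of 1 now {0, 1}
Step 3: find(3) -> no change; set of 3 is {3}
Step 4: find(10) -> no change; set of 10 is {10}
Step 5: find(7) -> no change; set of 7 is {4, 7}
Step 6: union(5, 11) -> merged; set of 5 now {5, 11}
Step 7: find(9) -> no change; set of 9 is {9}
Step 8: find(9) -> no change; set of 9 is {9}
Step 9: union(5, 7) -> merged; set of 5 now {4, 5, 7, 11}
Step 10: find(7) -> no change; set of 7 is {4, 5, 7, 11}
Step 11: find(2) -> no change; set of 2 is {2}
Step 12: find(9) -> no change; set of 9 is {9}
Step 13: find(7) -> no change; set of 7 is {4, 5, 7, 11}
Step 14: union(5, 11) -> already same set; set of 5 now {4, 5, 7, 11}
Step 15: union(9, 11) -> merged; set of 9 now {4, 5, 7, 9, 11}
Step 16: find(5) -> no change; set of 5 is {4, 5, 7, 9, 11}
Component of 1: {0, 1}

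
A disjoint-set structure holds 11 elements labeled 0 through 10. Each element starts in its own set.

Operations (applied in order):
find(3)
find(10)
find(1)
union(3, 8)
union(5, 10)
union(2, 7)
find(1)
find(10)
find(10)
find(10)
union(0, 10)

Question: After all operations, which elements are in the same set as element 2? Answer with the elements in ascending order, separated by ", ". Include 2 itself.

Step 1: find(3) -> no change; set of 3 is {3}
Step 2: find(10) -> no change; set of 10 is {10}
Step 3: find(1) -> no change; set of 1 is {1}
Step 4: union(3, 8) -> merged; set of 3 now {3, 8}
Step 5: union(5, 10) -> merged; set of 5 now {5, 10}
Step 6: union(2, 7) -> merged; set of 2 now {2, 7}
Step 7: find(1) -> no change; set of 1 is {1}
Step 8: find(10) -> no change; set of 10 is {5, 10}
Step 9: find(10) -> no change; set of 10 is {5, 10}
Step 10: find(10) -> no change; set of 10 is {5, 10}
Step 11: union(0, 10) -> merged; set of 0 now {0, 5, 10}
Component of 2: {2, 7}

Answer: 2, 7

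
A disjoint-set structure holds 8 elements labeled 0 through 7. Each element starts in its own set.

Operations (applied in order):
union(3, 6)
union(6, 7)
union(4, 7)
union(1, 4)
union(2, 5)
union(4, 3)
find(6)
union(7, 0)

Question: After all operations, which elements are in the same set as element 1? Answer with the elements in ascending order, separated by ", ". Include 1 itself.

Step 1: union(3, 6) -> merged; set of 3 now {3, 6}
Step 2: union(6, 7) -> merged; set of 6 now {3, 6, 7}
Step 3: union(4, 7) -> merged; set of 4 now {3, 4, 6, 7}
Step 4: union(1, 4) -> merged; set of 1 now {1, 3, 4, 6, 7}
Step 5: union(2, 5) -> merged; set of 2 now {2, 5}
Step 6: union(4, 3) -> already same set; set of 4 now {1, 3, 4, 6, 7}
Step 7: find(6) -> no change; set of 6 is {1, 3, 4, 6, 7}
Step 8: union(7, 0) -> merged; set of 7 now {0, 1, 3, 4, 6, 7}
Component of 1: {0, 1, 3, 4, 6, 7}

Answer: 0, 1, 3, 4, 6, 7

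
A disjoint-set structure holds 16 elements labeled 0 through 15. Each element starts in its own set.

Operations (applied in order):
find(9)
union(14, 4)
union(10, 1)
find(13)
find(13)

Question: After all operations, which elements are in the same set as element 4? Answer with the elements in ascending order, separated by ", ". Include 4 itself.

Answer: 4, 14

Derivation:
Step 1: find(9) -> no change; set of 9 is {9}
Step 2: union(14, 4) -> merged; set of 14 now {4, 14}
Step 3: union(10, 1) -> merged; set of 10 now {1, 10}
Step 4: find(13) -> no change; set of 13 is {13}
Step 5: find(13) -> no change; set of 13 is {13}
Component of 4: {4, 14}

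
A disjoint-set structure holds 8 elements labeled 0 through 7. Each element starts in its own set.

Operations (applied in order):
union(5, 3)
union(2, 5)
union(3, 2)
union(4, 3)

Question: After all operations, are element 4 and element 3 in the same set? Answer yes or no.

Answer: yes

Derivation:
Step 1: union(5, 3) -> merged; set of 5 now {3, 5}
Step 2: union(2, 5) -> merged; set of 2 now {2, 3, 5}
Step 3: union(3, 2) -> already same set; set of 3 now {2, 3, 5}
Step 4: union(4, 3) -> merged; set of 4 now {2, 3, 4, 5}
Set of 4: {2, 3, 4, 5}; 3 is a member.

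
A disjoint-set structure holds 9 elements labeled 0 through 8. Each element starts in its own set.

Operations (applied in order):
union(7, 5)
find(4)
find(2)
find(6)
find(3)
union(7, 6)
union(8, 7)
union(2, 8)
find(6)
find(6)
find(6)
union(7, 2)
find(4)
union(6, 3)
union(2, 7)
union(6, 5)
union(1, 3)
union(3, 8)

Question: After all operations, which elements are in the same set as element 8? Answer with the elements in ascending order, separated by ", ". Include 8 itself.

Answer: 1, 2, 3, 5, 6, 7, 8

Derivation:
Step 1: union(7, 5) -> merged; set of 7 now {5, 7}
Step 2: find(4) -> no change; set of 4 is {4}
Step 3: find(2) -> no change; set of 2 is {2}
Step 4: find(6) -> no change; set of 6 is {6}
Step 5: find(3) -> no change; set of 3 is {3}
Step 6: union(7, 6) -> merged; set of 7 now {5, 6, 7}
Step 7: union(8, 7) -> merged; set of 8 now {5, 6, 7, 8}
Step 8: union(2, 8) -> merged; set of 2 now {2, 5, 6, 7, 8}
Step 9: find(6) -> no change; set of 6 is {2, 5, 6, 7, 8}
Step 10: find(6) -> no change; set of 6 is {2, 5, 6, 7, 8}
Step 11: find(6) -> no change; set of 6 is {2, 5, 6, 7, 8}
Step 12: union(7, 2) -> already same set; set of 7 now {2, 5, 6, 7, 8}
Step 13: find(4) -> no change; set of 4 is {4}
Step 14: union(6, 3) -> merged; set of 6 now {2, 3, 5, 6, 7, 8}
Step 15: union(2, 7) -> already same set; set of 2 now {2, 3, 5, 6, 7, 8}
Step 16: union(6, 5) -> already same set; set of 6 now {2, 3, 5, 6, 7, 8}
Step 17: union(1, 3) -> merged; set of 1 now {1, 2, 3, 5, 6, 7, 8}
Step 18: union(3, 8) -> already same set; set of 3 now {1, 2, 3, 5, 6, 7, 8}
Component of 8: {1, 2, 3, 5, 6, 7, 8}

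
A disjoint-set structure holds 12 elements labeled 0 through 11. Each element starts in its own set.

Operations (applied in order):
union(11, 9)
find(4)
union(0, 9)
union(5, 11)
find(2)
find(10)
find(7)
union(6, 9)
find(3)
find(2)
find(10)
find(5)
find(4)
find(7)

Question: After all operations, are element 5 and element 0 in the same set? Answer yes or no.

Step 1: union(11, 9) -> merged; set of 11 now {9, 11}
Step 2: find(4) -> no change; set of 4 is {4}
Step 3: union(0, 9) -> merged; set of 0 now {0, 9, 11}
Step 4: union(5, 11) -> merged; set of 5 now {0, 5, 9, 11}
Step 5: find(2) -> no change; set of 2 is {2}
Step 6: find(10) -> no change; set of 10 is {10}
Step 7: find(7) -> no change; set of 7 is {7}
Step 8: union(6, 9) -> merged; set of 6 now {0, 5, 6, 9, 11}
Step 9: find(3) -> no change; set of 3 is {3}
Step 10: find(2) -> no change; set of 2 is {2}
Step 11: find(10) -> no change; set of 10 is {10}
Step 12: find(5) -> no change; set of 5 is {0, 5, 6, 9, 11}
Step 13: find(4) -> no change; set of 4 is {4}
Step 14: find(7) -> no change; set of 7 is {7}
Set of 5: {0, 5, 6, 9, 11}; 0 is a member.

Answer: yes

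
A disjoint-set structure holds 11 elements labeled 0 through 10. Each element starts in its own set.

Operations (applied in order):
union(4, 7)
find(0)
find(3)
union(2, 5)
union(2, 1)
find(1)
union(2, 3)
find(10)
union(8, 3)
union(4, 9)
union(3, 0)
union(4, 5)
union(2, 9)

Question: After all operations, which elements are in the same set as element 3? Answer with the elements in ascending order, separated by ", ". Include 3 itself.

Step 1: union(4, 7) -> merged; set of 4 now {4, 7}
Step 2: find(0) -> no change; set of 0 is {0}
Step 3: find(3) -> no change; set of 3 is {3}
Step 4: union(2, 5) -> merged; set of 2 now {2, 5}
Step 5: union(2, 1) -> merged; set of 2 now {1, 2, 5}
Step 6: find(1) -> no change; set of 1 is {1, 2, 5}
Step 7: union(2, 3) -> merged; set of 2 now {1, 2, 3, 5}
Step 8: find(10) -> no change; set of 10 is {10}
Step 9: union(8, 3) -> merged; set of 8 now {1, 2, 3, 5, 8}
Step 10: union(4, 9) -> merged; set of 4 now {4, 7, 9}
Step 11: union(3, 0) -> merged; set of 3 now {0, 1, 2, 3, 5, 8}
Step 12: union(4, 5) -> merged; set of 4 now {0, 1, 2, 3, 4, 5, 7, 8, 9}
Step 13: union(2, 9) -> already same set; set of 2 now {0, 1, 2, 3, 4, 5, 7, 8, 9}
Component of 3: {0, 1, 2, 3, 4, 5, 7, 8, 9}

Answer: 0, 1, 2, 3, 4, 5, 7, 8, 9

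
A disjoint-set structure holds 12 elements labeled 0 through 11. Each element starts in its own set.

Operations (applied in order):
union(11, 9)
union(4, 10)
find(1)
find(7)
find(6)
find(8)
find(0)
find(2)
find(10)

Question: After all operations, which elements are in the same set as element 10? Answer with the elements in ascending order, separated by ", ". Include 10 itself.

Step 1: union(11, 9) -> merged; set of 11 now {9, 11}
Step 2: union(4, 10) -> merged; set of 4 now {4, 10}
Step 3: find(1) -> no change; set of 1 is {1}
Step 4: find(7) -> no change; set of 7 is {7}
Step 5: find(6) -> no change; set of 6 is {6}
Step 6: find(8) -> no change; set of 8 is {8}
Step 7: find(0) -> no change; set of 0 is {0}
Step 8: find(2) -> no change; set of 2 is {2}
Step 9: find(10) -> no change; set of 10 is {4, 10}
Component of 10: {4, 10}

Answer: 4, 10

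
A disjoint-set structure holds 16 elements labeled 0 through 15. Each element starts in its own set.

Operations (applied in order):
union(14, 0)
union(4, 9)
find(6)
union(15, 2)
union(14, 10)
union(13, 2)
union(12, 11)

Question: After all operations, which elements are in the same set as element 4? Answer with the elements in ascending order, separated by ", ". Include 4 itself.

Step 1: union(14, 0) -> merged; set of 14 now {0, 14}
Step 2: union(4, 9) -> merged; set of 4 now {4, 9}
Step 3: find(6) -> no change; set of 6 is {6}
Step 4: union(15, 2) -> merged; set of 15 now {2, 15}
Step 5: union(14, 10) -> merged; set of 14 now {0, 10, 14}
Step 6: union(13, 2) -> merged; set of 13 now {2, 13, 15}
Step 7: union(12, 11) -> merged; set of 12 now {11, 12}
Component of 4: {4, 9}

Answer: 4, 9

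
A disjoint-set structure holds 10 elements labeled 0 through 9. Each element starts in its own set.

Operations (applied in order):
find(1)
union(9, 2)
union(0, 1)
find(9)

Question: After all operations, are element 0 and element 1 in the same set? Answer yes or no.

Answer: yes

Derivation:
Step 1: find(1) -> no change; set of 1 is {1}
Step 2: union(9, 2) -> merged; set of 9 now {2, 9}
Step 3: union(0, 1) -> merged; set of 0 now {0, 1}
Step 4: find(9) -> no change; set of 9 is {2, 9}
Set of 0: {0, 1}; 1 is a member.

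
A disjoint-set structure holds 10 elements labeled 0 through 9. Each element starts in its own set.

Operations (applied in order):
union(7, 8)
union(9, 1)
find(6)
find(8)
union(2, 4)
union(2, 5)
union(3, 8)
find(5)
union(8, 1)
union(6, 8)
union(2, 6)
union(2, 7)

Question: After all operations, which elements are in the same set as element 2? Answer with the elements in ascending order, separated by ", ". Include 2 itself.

Step 1: union(7, 8) -> merged; set of 7 now {7, 8}
Step 2: union(9, 1) -> merged; set of 9 now {1, 9}
Step 3: find(6) -> no change; set of 6 is {6}
Step 4: find(8) -> no change; set of 8 is {7, 8}
Step 5: union(2, 4) -> merged; set of 2 now {2, 4}
Step 6: union(2, 5) -> merged; set of 2 now {2, 4, 5}
Step 7: union(3, 8) -> merged; set of 3 now {3, 7, 8}
Step 8: find(5) -> no change; set of 5 is {2, 4, 5}
Step 9: union(8, 1) -> merged; set of 8 now {1, 3, 7, 8, 9}
Step 10: union(6, 8) -> merged; set of 6 now {1, 3, 6, 7, 8, 9}
Step 11: union(2, 6) -> merged; set of 2 now {1, 2, 3, 4, 5, 6, 7, 8, 9}
Step 12: union(2, 7) -> already same set; set of 2 now {1, 2, 3, 4, 5, 6, 7, 8, 9}
Component of 2: {1, 2, 3, 4, 5, 6, 7, 8, 9}

Answer: 1, 2, 3, 4, 5, 6, 7, 8, 9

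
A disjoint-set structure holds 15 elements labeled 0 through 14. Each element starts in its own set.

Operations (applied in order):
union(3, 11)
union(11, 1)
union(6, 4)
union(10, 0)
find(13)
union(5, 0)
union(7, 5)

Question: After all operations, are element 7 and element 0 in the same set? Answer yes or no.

Step 1: union(3, 11) -> merged; set of 3 now {3, 11}
Step 2: union(11, 1) -> merged; set of 11 now {1, 3, 11}
Step 3: union(6, 4) -> merged; set of 6 now {4, 6}
Step 4: union(10, 0) -> merged; set of 10 now {0, 10}
Step 5: find(13) -> no change; set of 13 is {13}
Step 6: union(5, 0) -> merged; set of 5 now {0, 5, 10}
Step 7: union(7, 5) -> merged; set of 7 now {0, 5, 7, 10}
Set of 7: {0, 5, 7, 10}; 0 is a member.

Answer: yes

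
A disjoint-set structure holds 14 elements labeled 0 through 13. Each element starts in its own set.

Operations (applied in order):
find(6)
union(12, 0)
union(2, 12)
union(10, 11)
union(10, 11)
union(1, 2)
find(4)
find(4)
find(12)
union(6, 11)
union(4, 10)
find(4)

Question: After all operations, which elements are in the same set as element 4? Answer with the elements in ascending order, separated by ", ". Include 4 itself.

Answer: 4, 6, 10, 11

Derivation:
Step 1: find(6) -> no change; set of 6 is {6}
Step 2: union(12, 0) -> merged; set of 12 now {0, 12}
Step 3: union(2, 12) -> merged; set of 2 now {0, 2, 12}
Step 4: union(10, 11) -> merged; set of 10 now {10, 11}
Step 5: union(10, 11) -> already same set; set of 10 now {10, 11}
Step 6: union(1, 2) -> merged; set of 1 now {0, 1, 2, 12}
Step 7: find(4) -> no change; set of 4 is {4}
Step 8: find(4) -> no change; set of 4 is {4}
Step 9: find(12) -> no change; set of 12 is {0, 1, 2, 12}
Step 10: union(6, 11) -> merged; set of 6 now {6, 10, 11}
Step 11: union(4, 10) -> merged; set of 4 now {4, 6, 10, 11}
Step 12: find(4) -> no change; set of 4 is {4, 6, 10, 11}
Component of 4: {4, 6, 10, 11}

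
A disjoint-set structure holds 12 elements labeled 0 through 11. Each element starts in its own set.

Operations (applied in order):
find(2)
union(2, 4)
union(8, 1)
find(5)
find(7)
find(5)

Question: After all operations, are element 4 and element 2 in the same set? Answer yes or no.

Step 1: find(2) -> no change; set of 2 is {2}
Step 2: union(2, 4) -> merged; set of 2 now {2, 4}
Step 3: union(8, 1) -> merged; set of 8 now {1, 8}
Step 4: find(5) -> no change; set of 5 is {5}
Step 5: find(7) -> no change; set of 7 is {7}
Step 6: find(5) -> no change; set of 5 is {5}
Set of 4: {2, 4}; 2 is a member.

Answer: yes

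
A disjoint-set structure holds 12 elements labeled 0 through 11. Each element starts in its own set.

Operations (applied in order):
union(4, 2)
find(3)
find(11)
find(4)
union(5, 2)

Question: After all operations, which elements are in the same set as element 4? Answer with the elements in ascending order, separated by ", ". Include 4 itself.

Answer: 2, 4, 5

Derivation:
Step 1: union(4, 2) -> merged; set of 4 now {2, 4}
Step 2: find(3) -> no change; set of 3 is {3}
Step 3: find(11) -> no change; set of 11 is {11}
Step 4: find(4) -> no change; set of 4 is {2, 4}
Step 5: union(5, 2) -> merged; set of 5 now {2, 4, 5}
Component of 4: {2, 4, 5}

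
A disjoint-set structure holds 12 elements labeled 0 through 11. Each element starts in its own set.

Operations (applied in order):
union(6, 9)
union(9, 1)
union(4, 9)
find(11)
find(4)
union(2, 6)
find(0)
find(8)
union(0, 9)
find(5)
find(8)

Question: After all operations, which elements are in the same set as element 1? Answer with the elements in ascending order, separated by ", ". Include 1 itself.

Step 1: union(6, 9) -> merged; set of 6 now {6, 9}
Step 2: union(9, 1) -> merged; set of 9 now {1, 6, 9}
Step 3: union(4, 9) -> merged; set of 4 now {1, 4, 6, 9}
Step 4: find(11) -> no change; set of 11 is {11}
Step 5: find(4) -> no change; set of 4 is {1, 4, 6, 9}
Step 6: union(2, 6) -> merged; set of 2 now {1, 2, 4, 6, 9}
Step 7: find(0) -> no change; set of 0 is {0}
Step 8: find(8) -> no change; set of 8 is {8}
Step 9: union(0, 9) -> merged; set of 0 now {0, 1, 2, 4, 6, 9}
Step 10: find(5) -> no change; set of 5 is {5}
Step 11: find(8) -> no change; set of 8 is {8}
Component of 1: {0, 1, 2, 4, 6, 9}

Answer: 0, 1, 2, 4, 6, 9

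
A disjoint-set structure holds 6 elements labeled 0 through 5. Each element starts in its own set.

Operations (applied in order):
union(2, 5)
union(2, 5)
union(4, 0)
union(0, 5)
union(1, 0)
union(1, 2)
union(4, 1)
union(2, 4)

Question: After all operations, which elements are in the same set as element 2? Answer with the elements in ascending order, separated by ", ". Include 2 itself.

Answer: 0, 1, 2, 4, 5

Derivation:
Step 1: union(2, 5) -> merged; set of 2 now {2, 5}
Step 2: union(2, 5) -> already same set; set of 2 now {2, 5}
Step 3: union(4, 0) -> merged; set of 4 now {0, 4}
Step 4: union(0, 5) -> merged; set of 0 now {0, 2, 4, 5}
Step 5: union(1, 0) -> merged; set of 1 now {0, 1, 2, 4, 5}
Step 6: union(1, 2) -> already same set; set of 1 now {0, 1, 2, 4, 5}
Step 7: union(4, 1) -> already same set; set of 4 now {0, 1, 2, 4, 5}
Step 8: union(2, 4) -> already same set; set of 2 now {0, 1, 2, 4, 5}
Component of 2: {0, 1, 2, 4, 5}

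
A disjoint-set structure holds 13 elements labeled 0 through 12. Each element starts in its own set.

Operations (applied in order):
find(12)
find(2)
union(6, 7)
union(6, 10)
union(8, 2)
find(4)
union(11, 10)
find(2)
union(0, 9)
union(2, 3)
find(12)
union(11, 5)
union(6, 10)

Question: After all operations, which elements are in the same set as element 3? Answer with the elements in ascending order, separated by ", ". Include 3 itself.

Step 1: find(12) -> no change; set of 12 is {12}
Step 2: find(2) -> no change; set of 2 is {2}
Step 3: union(6, 7) -> merged; set of 6 now {6, 7}
Step 4: union(6, 10) -> merged; set of 6 now {6, 7, 10}
Step 5: union(8, 2) -> merged; set of 8 now {2, 8}
Step 6: find(4) -> no change; set of 4 is {4}
Step 7: union(11, 10) -> merged; set of 11 now {6, 7, 10, 11}
Step 8: find(2) -> no change; set of 2 is {2, 8}
Step 9: union(0, 9) -> merged; set of 0 now {0, 9}
Step 10: union(2, 3) -> merged; set of 2 now {2, 3, 8}
Step 11: find(12) -> no change; set of 12 is {12}
Step 12: union(11, 5) -> merged; set of 11 now {5, 6, 7, 10, 11}
Step 13: union(6, 10) -> already same set; set of 6 now {5, 6, 7, 10, 11}
Component of 3: {2, 3, 8}

Answer: 2, 3, 8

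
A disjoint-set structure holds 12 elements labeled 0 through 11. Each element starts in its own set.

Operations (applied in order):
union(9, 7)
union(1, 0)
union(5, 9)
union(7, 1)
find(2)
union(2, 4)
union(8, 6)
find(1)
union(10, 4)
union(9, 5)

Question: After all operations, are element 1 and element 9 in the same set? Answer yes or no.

Answer: yes

Derivation:
Step 1: union(9, 7) -> merged; set of 9 now {7, 9}
Step 2: union(1, 0) -> merged; set of 1 now {0, 1}
Step 3: union(5, 9) -> merged; set of 5 now {5, 7, 9}
Step 4: union(7, 1) -> merged; set of 7 now {0, 1, 5, 7, 9}
Step 5: find(2) -> no change; set of 2 is {2}
Step 6: union(2, 4) -> merged; set of 2 now {2, 4}
Step 7: union(8, 6) -> merged; set of 8 now {6, 8}
Step 8: find(1) -> no change; set of 1 is {0, 1, 5, 7, 9}
Step 9: union(10, 4) -> merged; set of 10 now {2, 4, 10}
Step 10: union(9, 5) -> already same set; set of 9 now {0, 1, 5, 7, 9}
Set of 1: {0, 1, 5, 7, 9}; 9 is a member.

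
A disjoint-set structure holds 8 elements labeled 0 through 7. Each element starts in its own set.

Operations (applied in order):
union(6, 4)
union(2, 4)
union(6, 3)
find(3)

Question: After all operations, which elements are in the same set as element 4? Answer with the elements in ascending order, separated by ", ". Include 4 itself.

Answer: 2, 3, 4, 6

Derivation:
Step 1: union(6, 4) -> merged; set of 6 now {4, 6}
Step 2: union(2, 4) -> merged; set of 2 now {2, 4, 6}
Step 3: union(6, 3) -> merged; set of 6 now {2, 3, 4, 6}
Step 4: find(3) -> no change; set of 3 is {2, 3, 4, 6}
Component of 4: {2, 3, 4, 6}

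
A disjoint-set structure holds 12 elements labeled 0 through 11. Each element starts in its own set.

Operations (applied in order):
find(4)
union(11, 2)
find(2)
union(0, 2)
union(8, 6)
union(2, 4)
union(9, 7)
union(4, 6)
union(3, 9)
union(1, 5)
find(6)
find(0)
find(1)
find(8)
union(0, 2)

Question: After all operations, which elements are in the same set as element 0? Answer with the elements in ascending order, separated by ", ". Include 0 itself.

Answer: 0, 2, 4, 6, 8, 11

Derivation:
Step 1: find(4) -> no change; set of 4 is {4}
Step 2: union(11, 2) -> merged; set of 11 now {2, 11}
Step 3: find(2) -> no change; set of 2 is {2, 11}
Step 4: union(0, 2) -> merged; set of 0 now {0, 2, 11}
Step 5: union(8, 6) -> merged; set of 8 now {6, 8}
Step 6: union(2, 4) -> merged; set of 2 now {0, 2, 4, 11}
Step 7: union(9, 7) -> merged; set of 9 now {7, 9}
Step 8: union(4, 6) -> merged; set of 4 now {0, 2, 4, 6, 8, 11}
Step 9: union(3, 9) -> merged; set of 3 now {3, 7, 9}
Step 10: union(1, 5) -> merged; set of 1 now {1, 5}
Step 11: find(6) -> no change; set of 6 is {0, 2, 4, 6, 8, 11}
Step 12: find(0) -> no change; set of 0 is {0, 2, 4, 6, 8, 11}
Step 13: find(1) -> no change; set of 1 is {1, 5}
Step 14: find(8) -> no change; set of 8 is {0, 2, 4, 6, 8, 11}
Step 15: union(0, 2) -> already same set; set of 0 now {0, 2, 4, 6, 8, 11}
Component of 0: {0, 2, 4, 6, 8, 11}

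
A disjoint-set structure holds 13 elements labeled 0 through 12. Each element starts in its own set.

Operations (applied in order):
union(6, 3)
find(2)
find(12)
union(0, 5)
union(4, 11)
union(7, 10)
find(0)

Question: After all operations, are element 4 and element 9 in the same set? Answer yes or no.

Step 1: union(6, 3) -> merged; set of 6 now {3, 6}
Step 2: find(2) -> no change; set of 2 is {2}
Step 3: find(12) -> no change; set of 12 is {12}
Step 4: union(0, 5) -> merged; set of 0 now {0, 5}
Step 5: union(4, 11) -> merged; set of 4 now {4, 11}
Step 6: union(7, 10) -> merged; set of 7 now {7, 10}
Step 7: find(0) -> no change; set of 0 is {0, 5}
Set of 4: {4, 11}; 9 is not a member.

Answer: no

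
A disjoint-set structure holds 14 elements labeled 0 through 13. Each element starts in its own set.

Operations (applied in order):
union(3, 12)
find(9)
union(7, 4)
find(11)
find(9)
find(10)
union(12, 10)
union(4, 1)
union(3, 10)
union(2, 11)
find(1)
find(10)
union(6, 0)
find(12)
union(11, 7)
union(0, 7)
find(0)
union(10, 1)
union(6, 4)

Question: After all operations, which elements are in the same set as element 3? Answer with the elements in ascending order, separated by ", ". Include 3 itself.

Step 1: union(3, 12) -> merged; set of 3 now {3, 12}
Step 2: find(9) -> no change; set of 9 is {9}
Step 3: union(7, 4) -> merged; set of 7 now {4, 7}
Step 4: find(11) -> no change; set of 11 is {11}
Step 5: find(9) -> no change; set of 9 is {9}
Step 6: find(10) -> no change; set of 10 is {10}
Step 7: union(12, 10) -> merged; set of 12 now {3, 10, 12}
Step 8: union(4, 1) -> merged; set of 4 now {1, 4, 7}
Step 9: union(3, 10) -> already same set; set of 3 now {3, 10, 12}
Step 10: union(2, 11) -> merged; set of 2 now {2, 11}
Step 11: find(1) -> no change; set of 1 is {1, 4, 7}
Step 12: find(10) -> no change; set of 10 is {3, 10, 12}
Step 13: union(6, 0) -> merged; set of 6 now {0, 6}
Step 14: find(12) -> no change; set of 12 is {3, 10, 12}
Step 15: union(11, 7) -> merged; set of 11 now {1, 2, 4, 7, 11}
Step 16: union(0, 7) -> merged; set of 0 now {0, 1, 2, 4, 6, 7, 11}
Step 17: find(0) -> no change; set of 0 is {0, 1, 2, 4, 6, 7, 11}
Step 18: union(10, 1) -> merged; set of 10 now {0, 1, 2, 3, 4, 6, 7, 10, 11, 12}
Step 19: union(6, 4) -> already same set; set of 6 now {0, 1, 2, 3, 4, 6, 7, 10, 11, 12}
Component of 3: {0, 1, 2, 3, 4, 6, 7, 10, 11, 12}

Answer: 0, 1, 2, 3, 4, 6, 7, 10, 11, 12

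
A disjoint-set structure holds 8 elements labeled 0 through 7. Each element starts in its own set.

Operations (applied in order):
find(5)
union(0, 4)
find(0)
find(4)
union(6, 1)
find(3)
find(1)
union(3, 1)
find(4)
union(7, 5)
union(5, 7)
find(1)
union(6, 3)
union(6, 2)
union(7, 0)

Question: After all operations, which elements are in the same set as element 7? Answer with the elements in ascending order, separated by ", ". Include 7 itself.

Step 1: find(5) -> no change; set of 5 is {5}
Step 2: union(0, 4) -> merged; set of 0 now {0, 4}
Step 3: find(0) -> no change; set of 0 is {0, 4}
Step 4: find(4) -> no change; set of 4 is {0, 4}
Step 5: union(6, 1) -> merged; set of 6 now {1, 6}
Step 6: find(3) -> no change; set of 3 is {3}
Step 7: find(1) -> no change; set of 1 is {1, 6}
Step 8: union(3, 1) -> merged; set of 3 now {1, 3, 6}
Step 9: find(4) -> no change; set of 4 is {0, 4}
Step 10: union(7, 5) -> merged; set of 7 now {5, 7}
Step 11: union(5, 7) -> already same set; set of 5 now {5, 7}
Step 12: find(1) -> no change; set of 1 is {1, 3, 6}
Step 13: union(6, 3) -> already same set; set of 6 now {1, 3, 6}
Step 14: union(6, 2) -> merged; set of 6 now {1, 2, 3, 6}
Step 15: union(7, 0) -> merged; set of 7 now {0, 4, 5, 7}
Component of 7: {0, 4, 5, 7}

Answer: 0, 4, 5, 7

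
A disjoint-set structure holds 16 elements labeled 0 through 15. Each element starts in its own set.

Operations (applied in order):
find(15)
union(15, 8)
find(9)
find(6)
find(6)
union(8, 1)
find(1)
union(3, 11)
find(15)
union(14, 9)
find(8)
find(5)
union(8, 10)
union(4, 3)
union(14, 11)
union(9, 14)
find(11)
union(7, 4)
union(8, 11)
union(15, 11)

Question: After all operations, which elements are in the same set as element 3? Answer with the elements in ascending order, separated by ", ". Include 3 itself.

Step 1: find(15) -> no change; set of 15 is {15}
Step 2: union(15, 8) -> merged; set of 15 now {8, 15}
Step 3: find(9) -> no change; set of 9 is {9}
Step 4: find(6) -> no change; set of 6 is {6}
Step 5: find(6) -> no change; set of 6 is {6}
Step 6: union(8, 1) -> merged; set of 8 now {1, 8, 15}
Step 7: find(1) -> no change; set of 1 is {1, 8, 15}
Step 8: union(3, 11) -> merged; set of 3 now {3, 11}
Step 9: find(15) -> no change; set of 15 is {1, 8, 15}
Step 10: union(14, 9) -> merged; set of 14 now {9, 14}
Step 11: find(8) -> no change; set of 8 is {1, 8, 15}
Step 12: find(5) -> no change; set of 5 is {5}
Step 13: union(8, 10) -> merged; set of 8 now {1, 8, 10, 15}
Step 14: union(4, 3) -> merged; set of 4 now {3, 4, 11}
Step 15: union(14, 11) -> merged; set of 14 now {3, 4, 9, 11, 14}
Step 16: union(9, 14) -> already same set; set of 9 now {3, 4, 9, 11, 14}
Step 17: find(11) -> no change; set of 11 is {3, 4, 9, 11, 14}
Step 18: union(7, 4) -> merged; set of 7 now {3, 4, 7, 9, 11, 14}
Step 19: union(8, 11) -> merged; set of 8 now {1, 3, 4, 7, 8, 9, 10, 11, 14, 15}
Step 20: union(15, 11) -> already same set; set of 15 now {1, 3, 4, 7, 8, 9, 10, 11, 14, 15}
Component of 3: {1, 3, 4, 7, 8, 9, 10, 11, 14, 15}

Answer: 1, 3, 4, 7, 8, 9, 10, 11, 14, 15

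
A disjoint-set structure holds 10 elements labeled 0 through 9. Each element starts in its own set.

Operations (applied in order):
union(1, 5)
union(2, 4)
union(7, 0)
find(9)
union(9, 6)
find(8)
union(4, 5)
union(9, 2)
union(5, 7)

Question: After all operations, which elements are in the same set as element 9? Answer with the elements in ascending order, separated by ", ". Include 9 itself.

Step 1: union(1, 5) -> merged; set of 1 now {1, 5}
Step 2: union(2, 4) -> merged; set of 2 now {2, 4}
Step 3: union(7, 0) -> merged; set of 7 now {0, 7}
Step 4: find(9) -> no change; set of 9 is {9}
Step 5: union(9, 6) -> merged; set of 9 now {6, 9}
Step 6: find(8) -> no change; set of 8 is {8}
Step 7: union(4, 5) -> merged; set of 4 now {1, 2, 4, 5}
Step 8: union(9, 2) -> merged; set of 9 now {1, 2, 4, 5, 6, 9}
Step 9: union(5, 7) -> merged; set of 5 now {0, 1, 2, 4, 5, 6, 7, 9}
Component of 9: {0, 1, 2, 4, 5, 6, 7, 9}

Answer: 0, 1, 2, 4, 5, 6, 7, 9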